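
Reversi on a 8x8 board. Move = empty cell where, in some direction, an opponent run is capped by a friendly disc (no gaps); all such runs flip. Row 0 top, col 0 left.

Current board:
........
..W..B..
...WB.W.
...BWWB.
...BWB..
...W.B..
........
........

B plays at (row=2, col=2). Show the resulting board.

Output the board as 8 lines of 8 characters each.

Place B at (2,2); scan 8 dirs for brackets.
Dir NW: first cell '.' (not opp) -> no flip
Dir N: opp run (1,2), next='.' -> no flip
Dir NE: first cell '.' (not opp) -> no flip
Dir W: first cell '.' (not opp) -> no flip
Dir E: opp run (2,3) capped by B -> flip
Dir SW: first cell '.' (not opp) -> no flip
Dir S: first cell '.' (not opp) -> no flip
Dir SE: first cell 'B' (not opp) -> no flip
All flips: (2,3)

Answer: ........
..W..B..
..BBB.W.
...BWWB.
...BWB..
...W.B..
........
........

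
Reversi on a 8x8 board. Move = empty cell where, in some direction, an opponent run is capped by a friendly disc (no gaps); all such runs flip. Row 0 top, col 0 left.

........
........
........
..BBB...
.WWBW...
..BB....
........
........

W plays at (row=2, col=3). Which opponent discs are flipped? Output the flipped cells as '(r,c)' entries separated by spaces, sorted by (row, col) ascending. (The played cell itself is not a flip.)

Dir NW: first cell '.' (not opp) -> no flip
Dir N: first cell '.' (not opp) -> no flip
Dir NE: first cell '.' (not opp) -> no flip
Dir W: first cell '.' (not opp) -> no flip
Dir E: first cell '.' (not opp) -> no flip
Dir SW: opp run (3,2) capped by W -> flip
Dir S: opp run (3,3) (4,3) (5,3), next='.' -> no flip
Dir SE: opp run (3,4), next='.' -> no flip

Answer: (3,2)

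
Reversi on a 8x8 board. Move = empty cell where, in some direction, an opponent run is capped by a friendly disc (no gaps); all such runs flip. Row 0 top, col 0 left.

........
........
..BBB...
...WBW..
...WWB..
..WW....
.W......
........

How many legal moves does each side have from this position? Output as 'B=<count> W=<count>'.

-- B to move --
(2,5): flips 1 -> legal
(2,6): no bracket -> illegal
(3,2): flips 1 -> legal
(3,6): flips 1 -> legal
(4,1): no bracket -> illegal
(4,2): flips 3 -> legal
(4,6): flips 1 -> legal
(5,0): no bracket -> illegal
(5,1): no bracket -> illegal
(5,4): flips 1 -> legal
(5,5): flips 2 -> legal
(6,0): no bracket -> illegal
(6,2): no bracket -> illegal
(6,3): flips 3 -> legal
(6,4): no bracket -> illegal
(7,0): flips 3 -> legal
(7,1): no bracket -> illegal
(7,2): no bracket -> illegal
B mobility = 9
-- W to move --
(1,1): flips 1 -> legal
(1,2): no bracket -> illegal
(1,3): flips 2 -> legal
(1,4): flips 2 -> legal
(1,5): flips 1 -> legal
(2,1): no bracket -> illegal
(2,5): flips 1 -> legal
(3,1): no bracket -> illegal
(3,2): no bracket -> illegal
(3,6): no bracket -> illegal
(4,6): flips 1 -> legal
(5,4): no bracket -> illegal
(5,5): flips 1 -> legal
(5,6): no bracket -> illegal
W mobility = 7

Answer: B=9 W=7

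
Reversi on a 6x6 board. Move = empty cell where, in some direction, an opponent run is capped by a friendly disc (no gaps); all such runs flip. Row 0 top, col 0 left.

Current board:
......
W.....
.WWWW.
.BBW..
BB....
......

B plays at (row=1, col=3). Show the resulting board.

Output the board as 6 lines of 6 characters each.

Place B at (1,3); scan 8 dirs for brackets.
Dir NW: first cell '.' (not opp) -> no flip
Dir N: first cell '.' (not opp) -> no flip
Dir NE: first cell '.' (not opp) -> no flip
Dir W: first cell '.' (not opp) -> no flip
Dir E: first cell '.' (not opp) -> no flip
Dir SW: opp run (2,2) capped by B -> flip
Dir S: opp run (2,3) (3,3), next='.' -> no flip
Dir SE: opp run (2,4), next='.' -> no flip
All flips: (2,2)

Answer: ......
W..B..
.WBWW.
.BBW..
BB....
......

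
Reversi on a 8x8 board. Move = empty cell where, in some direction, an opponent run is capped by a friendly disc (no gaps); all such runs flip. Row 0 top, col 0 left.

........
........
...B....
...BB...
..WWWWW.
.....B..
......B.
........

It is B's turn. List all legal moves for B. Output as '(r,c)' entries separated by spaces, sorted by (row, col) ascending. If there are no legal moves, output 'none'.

(3,1): no bracket -> illegal
(3,2): no bracket -> illegal
(3,5): flips 1 -> legal
(3,6): no bracket -> illegal
(3,7): flips 1 -> legal
(4,1): no bracket -> illegal
(4,7): no bracket -> illegal
(5,1): flips 1 -> legal
(5,2): flips 1 -> legal
(5,3): flips 1 -> legal
(5,4): flips 1 -> legal
(5,6): flips 1 -> legal
(5,7): no bracket -> illegal

Answer: (3,5) (3,7) (5,1) (5,2) (5,3) (5,4) (5,6)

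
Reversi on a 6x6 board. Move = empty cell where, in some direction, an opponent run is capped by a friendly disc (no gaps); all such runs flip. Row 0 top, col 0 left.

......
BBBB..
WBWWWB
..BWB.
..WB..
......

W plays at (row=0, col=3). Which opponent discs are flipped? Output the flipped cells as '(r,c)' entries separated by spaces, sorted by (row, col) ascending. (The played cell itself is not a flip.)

Answer: (1,3)

Derivation:
Dir NW: edge -> no flip
Dir N: edge -> no flip
Dir NE: edge -> no flip
Dir W: first cell '.' (not opp) -> no flip
Dir E: first cell '.' (not opp) -> no flip
Dir SW: opp run (1,2) (2,1), next='.' -> no flip
Dir S: opp run (1,3) capped by W -> flip
Dir SE: first cell '.' (not opp) -> no flip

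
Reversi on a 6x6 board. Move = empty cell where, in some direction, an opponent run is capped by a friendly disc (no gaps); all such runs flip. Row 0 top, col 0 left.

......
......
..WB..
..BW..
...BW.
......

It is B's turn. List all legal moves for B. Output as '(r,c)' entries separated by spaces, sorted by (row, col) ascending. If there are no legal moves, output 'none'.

Answer: (1,2) (2,1) (3,4) (4,5)

Derivation:
(1,1): no bracket -> illegal
(1,2): flips 1 -> legal
(1,3): no bracket -> illegal
(2,1): flips 1 -> legal
(2,4): no bracket -> illegal
(3,1): no bracket -> illegal
(3,4): flips 1 -> legal
(3,5): no bracket -> illegal
(4,2): no bracket -> illegal
(4,5): flips 1 -> legal
(5,3): no bracket -> illegal
(5,4): no bracket -> illegal
(5,5): no bracket -> illegal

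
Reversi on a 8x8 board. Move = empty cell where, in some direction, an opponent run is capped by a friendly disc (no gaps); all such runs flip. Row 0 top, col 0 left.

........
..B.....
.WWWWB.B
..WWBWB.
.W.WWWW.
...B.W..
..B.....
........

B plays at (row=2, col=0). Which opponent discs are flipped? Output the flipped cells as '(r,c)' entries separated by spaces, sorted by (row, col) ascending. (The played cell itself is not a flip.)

Dir NW: edge -> no flip
Dir N: first cell '.' (not opp) -> no flip
Dir NE: first cell '.' (not opp) -> no flip
Dir W: edge -> no flip
Dir E: opp run (2,1) (2,2) (2,3) (2,4) capped by B -> flip
Dir SW: edge -> no flip
Dir S: first cell '.' (not opp) -> no flip
Dir SE: first cell '.' (not opp) -> no flip

Answer: (2,1) (2,2) (2,3) (2,4)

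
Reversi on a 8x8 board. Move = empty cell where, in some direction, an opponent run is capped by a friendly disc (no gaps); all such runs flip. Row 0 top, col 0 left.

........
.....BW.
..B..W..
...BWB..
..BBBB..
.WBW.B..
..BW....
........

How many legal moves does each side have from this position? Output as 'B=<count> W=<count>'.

-- B to move --
(0,5): no bracket -> illegal
(0,6): no bracket -> illegal
(0,7): flips 3 -> legal
(1,4): no bracket -> illegal
(1,7): flips 1 -> legal
(2,3): flips 1 -> legal
(2,4): flips 1 -> legal
(2,6): no bracket -> illegal
(2,7): no bracket -> illegal
(3,6): no bracket -> illegal
(4,0): flips 1 -> legal
(4,1): no bracket -> illegal
(5,0): flips 1 -> legal
(5,4): flips 1 -> legal
(6,0): flips 1 -> legal
(6,1): no bracket -> illegal
(6,4): flips 2 -> legal
(7,2): no bracket -> illegal
(7,3): flips 2 -> legal
(7,4): flips 1 -> legal
B mobility = 11
-- W to move --
(0,4): no bracket -> illegal
(0,5): flips 1 -> legal
(0,6): no bracket -> illegal
(1,1): no bracket -> illegal
(1,2): no bracket -> illegal
(1,3): no bracket -> illegal
(1,4): flips 1 -> legal
(2,1): no bracket -> illegal
(2,3): flips 2 -> legal
(2,4): flips 2 -> legal
(2,6): flips 2 -> legal
(3,1): flips 1 -> legal
(3,2): flips 1 -> legal
(3,6): flips 1 -> legal
(4,1): flips 1 -> legal
(4,6): no bracket -> illegal
(5,4): flips 1 -> legal
(5,6): flips 1 -> legal
(6,1): flips 3 -> legal
(6,4): no bracket -> illegal
(6,5): flips 3 -> legal
(6,6): no bracket -> illegal
(7,1): flips 1 -> legal
(7,2): no bracket -> illegal
(7,3): flips 1 -> legal
W mobility = 15

Answer: B=11 W=15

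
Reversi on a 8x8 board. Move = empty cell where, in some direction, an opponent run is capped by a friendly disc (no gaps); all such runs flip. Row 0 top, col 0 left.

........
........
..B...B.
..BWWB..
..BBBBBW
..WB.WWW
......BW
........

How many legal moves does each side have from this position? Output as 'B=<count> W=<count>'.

Answer: B=8 W=15

Derivation:
-- B to move --
(2,3): flips 2 -> legal
(2,4): flips 2 -> legal
(2,5): flips 1 -> legal
(3,6): no bracket -> illegal
(3,7): no bracket -> illegal
(4,1): no bracket -> illegal
(5,1): flips 1 -> legal
(5,4): no bracket -> illegal
(6,1): flips 1 -> legal
(6,2): flips 1 -> legal
(6,3): no bracket -> illegal
(6,4): flips 1 -> legal
(6,5): flips 1 -> legal
(7,6): no bracket -> illegal
(7,7): no bracket -> illegal
B mobility = 8
-- W to move --
(1,1): flips 1 -> legal
(1,2): flips 3 -> legal
(1,3): no bracket -> illegal
(1,5): no bracket -> illegal
(1,6): no bracket -> illegal
(1,7): no bracket -> illegal
(2,1): no bracket -> illegal
(2,3): no bracket -> illegal
(2,4): flips 2 -> legal
(2,5): flips 2 -> legal
(2,7): no bracket -> illegal
(3,1): flips 1 -> legal
(3,6): flips 2 -> legal
(3,7): flips 1 -> legal
(4,1): flips 5 -> legal
(5,1): flips 1 -> legal
(5,4): flips 2 -> legal
(6,2): no bracket -> illegal
(6,3): flips 2 -> legal
(6,4): no bracket -> illegal
(6,5): flips 1 -> legal
(7,5): flips 1 -> legal
(7,6): flips 1 -> legal
(7,7): flips 1 -> legal
W mobility = 15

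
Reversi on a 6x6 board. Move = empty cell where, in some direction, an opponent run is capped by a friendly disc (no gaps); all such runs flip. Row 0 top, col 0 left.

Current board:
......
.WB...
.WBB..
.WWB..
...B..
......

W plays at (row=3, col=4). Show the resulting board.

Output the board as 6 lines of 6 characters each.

Answer: ......
.WB...
.WBB..
.WWWW.
...B..
......

Derivation:
Place W at (3,4); scan 8 dirs for brackets.
Dir NW: opp run (2,3) (1,2), next='.' -> no flip
Dir N: first cell '.' (not opp) -> no flip
Dir NE: first cell '.' (not opp) -> no flip
Dir W: opp run (3,3) capped by W -> flip
Dir E: first cell '.' (not opp) -> no flip
Dir SW: opp run (4,3), next='.' -> no flip
Dir S: first cell '.' (not opp) -> no flip
Dir SE: first cell '.' (not opp) -> no flip
All flips: (3,3)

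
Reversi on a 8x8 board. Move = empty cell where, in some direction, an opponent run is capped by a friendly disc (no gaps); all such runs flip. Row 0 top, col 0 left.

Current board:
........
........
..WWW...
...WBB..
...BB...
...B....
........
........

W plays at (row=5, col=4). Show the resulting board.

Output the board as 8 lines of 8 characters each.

Place W at (5,4); scan 8 dirs for brackets.
Dir NW: opp run (4,3), next='.' -> no flip
Dir N: opp run (4,4) (3,4) capped by W -> flip
Dir NE: first cell '.' (not opp) -> no flip
Dir W: opp run (5,3), next='.' -> no flip
Dir E: first cell '.' (not opp) -> no flip
Dir SW: first cell '.' (not opp) -> no flip
Dir S: first cell '.' (not opp) -> no flip
Dir SE: first cell '.' (not opp) -> no flip
All flips: (3,4) (4,4)

Answer: ........
........
..WWW...
...WWB..
...BW...
...BW...
........
........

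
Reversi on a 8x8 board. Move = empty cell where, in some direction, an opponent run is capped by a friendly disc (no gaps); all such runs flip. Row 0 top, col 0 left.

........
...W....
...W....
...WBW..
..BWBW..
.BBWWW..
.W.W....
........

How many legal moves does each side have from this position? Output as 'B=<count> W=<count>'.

Answer: B=14 W=6

Derivation:
-- B to move --
(0,2): no bracket -> illegal
(0,3): no bracket -> illegal
(0,4): no bracket -> illegal
(1,2): flips 1 -> legal
(1,4): no bracket -> illegal
(2,2): flips 1 -> legal
(2,4): flips 1 -> legal
(2,5): no bracket -> illegal
(2,6): flips 1 -> legal
(3,2): flips 1 -> legal
(3,6): flips 1 -> legal
(4,6): flips 1 -> legal
(5,0): no bracket -> illegal
(5,6): flips 4 -> legal
(6,0): no bracket -> illegal
(6,2): flips 1 -> legal
(6,4): flips 2 -> legal
(6,5): no bracket -> illegal
(6,6): flips 1 -> legal
(7,0): flips 1 -> legal
(7,1): flips 1 -> legal
(7,2): no bracket -> illegal
(7,3): no bracket -> illegal
(7,4): flips 1 -> legal
B mobility = 14
-- W to move --
(2,4): flips 2 -> legal
(2,5): flips 1 -> legal
(3,1): flips 1 -> legal
(3,2): no bracket -> illegal
(4,0): no bracket -> illegal
(4,1): flips 3 -> legal
(5,0): flips 2 -> legal
(6,0): flips 2 -> legal
(6,2): no bracket -> illegal
W mobility = 6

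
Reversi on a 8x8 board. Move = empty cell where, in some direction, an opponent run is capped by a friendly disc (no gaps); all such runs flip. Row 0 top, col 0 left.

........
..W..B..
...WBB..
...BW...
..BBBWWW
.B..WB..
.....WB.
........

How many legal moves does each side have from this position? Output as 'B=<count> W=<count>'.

-- B to move --
(0,1): no bracket -> illegal
(0,2): no bracket -> illegal
(0,3): no bracket -> illegal
(1,1): no bracket -> illegal
(1,3): flips 1 -> legal
(1,4): no bracket -> illegal
(2,1): no bracket -> illegal
(2,2): flips 1 -> legal
(3,2): no bracket -> illegal
(3,5): flips 2 -> legal
(3,6): no bracket -> illegal
(3,7): flips 1 -> legal
(5,3): flips 1 -> legal
(5,6): no bracket -> illegal
(5,7): no bracket -> illegal
(6,3): no bracket -> illegal
(6,4): flips 2 -> legal
(7,4): no bracket -> illegal
(7,5): flips 1 -> legal
(7,6): flips 2 -> legal
B mobility = 8
-- W to move --
(0,4): no bracket -> illegal
(0,5): no bracket -> illegal
(0,6): no bracket -> illegal
(1,3): no bracket -> illegal
(1,4): flips 1 -> legal
(1,6): flips 1 -> legal
(2,2): no bracket -> illegal
(2,6): flips 2 -> legal
(3,1): no bracket -> illegal
(3,2): flips 2 -> legal
(3,5): no bracket -> illegal
(3,6): no bracket -> illegal
(4,0): no bracket -> illegal
(4,1): flips 3 -> legal
(5,0): no bracket -> illegal
(5,2): flips 1 -> legal
(5,3): flips 2 -> legal
(5,6): flips 1 -> legal
(5,7): no bracket -> illegal
(6,0): no bracket -> illegal
(6,1): no bracket -> illegal
(6,2): no bracket -> illegal
(6,4): flips 1 -> legal
(6,7): flips 1 -> legal
(7,5): no bracket -> illegal
(7,6): no bracket -> illegal
(7,7): no bracket -> illegal
W mobility = 10

Answer: B=8 W=10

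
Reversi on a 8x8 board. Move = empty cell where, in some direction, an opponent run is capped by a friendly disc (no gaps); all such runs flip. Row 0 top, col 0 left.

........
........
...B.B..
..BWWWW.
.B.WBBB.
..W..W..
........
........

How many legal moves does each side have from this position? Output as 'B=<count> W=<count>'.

Answer: B=14 W=14

Derivation:
-- B to move --
(2,2): flips 1 -> legal
(2,4): flips 2 -> legal
(2,6): flips 2 -> legal
(2,7): flips 1 -> legal
(3,7): flips 4 -> legal
(4,2): flips 1 -> legal
(4,7): flips 1 -> legal
(5,1): no bracket -> illegal
(5,3): flips 2 -> legal
(5,4): flips 1 -> legal
(5,6): no bracket -> illegal
(6,1): flips 3 -> legal
(6,2): no bracket -> illegal
(6,3): flips 1 -> legal
(6,4): flips 1 -> legal
(6,5): flips 1 -> legal
(6,6): flips 1 -> legal
B mobility = 14
-- W to move --
(1,2): flips 1 -> legal
(1,3): flips 1 -> legal
(1,4): flips 1 -> legal
(1,5): flips 1 -> legal
(1,6): flips 1 -> legal
(2,1): flips 1 -> legal
(2,2): no bracket -> illegal
(2,4): no bracket -> illegal
(2,6): no bracket -> illegal
(3,0): flips 1 -> legal
(3,1): flips 1 -> legal
(3,7): flips 1 -> legal
(4,0): no bracket -> illegal
(4,2): no bracket -> illegal
(4,7): flips 3 -> legal
(5,0): no bracket -> illegal
(5,1): no bracket -> illegal
(5,3): flips 1 -> legal
(5,4): flips 2 -> legal
(5,6): flips 2 -> legal
(5,7): flips 1 -> legal
W mobility = 14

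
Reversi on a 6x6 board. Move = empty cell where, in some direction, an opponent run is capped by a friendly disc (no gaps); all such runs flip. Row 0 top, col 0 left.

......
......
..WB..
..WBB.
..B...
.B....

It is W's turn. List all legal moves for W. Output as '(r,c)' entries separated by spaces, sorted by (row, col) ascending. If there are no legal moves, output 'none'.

(1,2): no bracket -> illegal
(1,3): no bracket -> illegal
(1,4): flips 1 -> legal
(2,4): flips 1 -> legal
(2,5): no bracket -> illegal
(3,1): no bracket -> illegal
(3,5): flips 2 -> legal
(4,0): no bracket -> illegal
(4,1): no bracket -> illegal
(4,3): no bracket -> illegal
(4,4): flips 1 -> legal
(4,5): no bracket -> illegal
(5,0): no bracket -> illegal
(5,2): flips 1 -> legal
(5,3): no bracket -> illegal

Answer: (1,4) (2,4) (3,5) (4,4) (5,2)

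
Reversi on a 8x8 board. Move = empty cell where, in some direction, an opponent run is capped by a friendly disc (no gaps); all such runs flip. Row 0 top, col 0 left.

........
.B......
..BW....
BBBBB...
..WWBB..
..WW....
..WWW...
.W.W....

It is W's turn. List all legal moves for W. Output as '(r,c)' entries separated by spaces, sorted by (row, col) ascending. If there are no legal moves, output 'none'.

(0,0): no bracket -> illegal
(0,1): no bracket -> illegal
(0,2): no bracket -> illegal
(1,0): no bracket -> illegal
(1,2): flips 2 -> legal
(1,3): no bracket -> illegal
(2,0): flips 1 -> legal
(2,1): flips 2 -> legal
(2,4): flips 1 -> legal
(2,5): flips 1 -> legal
(3,5): flips 1 -> legal
(3,6): no bracket -> illegal
(4,0): no bracket -> illegal
(4,1): flips 1 -> legal
(4,6): flips 2 -> legal
(5,4): no bracket -> illegal
(5,5): no bracket -> illegal
(5,6): flips 2 -> legal

Answer: (1,2) (2,0) (2,1) (2,4) (2,5) (3,5) (4,1) (4,6) (5,6)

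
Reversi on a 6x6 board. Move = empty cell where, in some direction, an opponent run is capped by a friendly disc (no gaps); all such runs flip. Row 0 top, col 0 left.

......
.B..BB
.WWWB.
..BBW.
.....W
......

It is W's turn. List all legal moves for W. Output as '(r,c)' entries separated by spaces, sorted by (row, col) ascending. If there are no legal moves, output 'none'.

Answer: (0,0) (0,1) (0,4) (0,5) (2,5) (3,1) (4,1) (4,2) (4,3) (4,4)

Derivation:
(0,0): flips 1 -> legal
(0,1): flips 1 -> legal
(0,2): no bracket -> illegal
(0,3): no bracket -> illegal
(0,4): flips 2 -> legal
(0,5): flips 1 -> legal
(1,0): no bracket -> illegal
(1,2): no bracket -> illegal
(1,3): no bracket -> illegal
(2,0): no bracket -> illegal
(2,5): flips 1 -> legal
(3,1): flips 2 -> legal
(3,5): no bracket -> illegal
(4,1): flips 1 -> legal
(4,2): flips 1 -> legal
(4,3): flips 2 -> legal
(4,4): flips 1 -> legal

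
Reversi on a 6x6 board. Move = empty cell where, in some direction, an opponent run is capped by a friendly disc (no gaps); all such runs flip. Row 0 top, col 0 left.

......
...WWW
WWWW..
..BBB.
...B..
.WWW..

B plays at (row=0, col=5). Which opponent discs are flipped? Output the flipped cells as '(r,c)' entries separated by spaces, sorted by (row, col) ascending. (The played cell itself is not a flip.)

Answer: (1,4) (2,3)

Derivation:
Dir NW: edge -> no flip
Dir N: edge -> no flip
Dir NE: edge -> no flip
Dir W: first cell '.' (not opp) -> no flip
Dir E: edge -> no flip
Dir SW: opp run (1,4) (2,3) capped by B -> flip
Dir S: opp run (1,5), next='.' -> no flip
Dir SE: edge -> no flip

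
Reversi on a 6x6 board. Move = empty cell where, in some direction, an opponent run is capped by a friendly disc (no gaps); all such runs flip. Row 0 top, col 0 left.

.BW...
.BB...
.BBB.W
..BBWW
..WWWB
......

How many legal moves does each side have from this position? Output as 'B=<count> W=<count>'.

-- B to move --
(0,3): flips 1 -> legal
(1,3): no bracket -> illegal
(1,4): no bracket -> illegal
(1,5): flips 2 -> legal
(2,4): no bracket -> illegal
(3,1): no bracket -> illegal
(4,1): flips 3 -> legal
(5,1): flips 1 -> legal
(5,2): flips 1 -> legal
(5,3): flips 1 -> legal
(5,4): flips 1 -> legal
(5,5): flips 1 -> legal
B mobility = 8
-- W to move --
(0,0): flips 4 -> legal
(0,3): no bracket -> illegal
(1,0): flips 2 -> legal
(1,3): flips 2 -> legal
(1,4): no bracket -> illegal
(2,0): flips 1 -> legal
(2,4): flips 1 -> legal
(3,0): no bracket -> illegal
(3,1): flips 2 -> legal
(4,1): no bracket -> illegal
(5,4): no bracket -> illegal
(5,5): flips 1 -> legal
W mobility = 7

Answer: B=8 W=7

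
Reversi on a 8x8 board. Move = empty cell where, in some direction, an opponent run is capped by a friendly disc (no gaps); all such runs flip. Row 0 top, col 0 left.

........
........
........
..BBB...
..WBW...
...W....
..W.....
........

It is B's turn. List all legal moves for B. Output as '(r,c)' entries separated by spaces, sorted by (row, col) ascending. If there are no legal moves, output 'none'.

Answer: (4,1) (4,5) (5,1) (5,2) (5,4) (5,5) (6,3)

Derivation:
(3,1): no bracket -> illegal
(3,5): no bracket -> illegal
(4,1): flips 1 -> legal
(4,5): flips 1 -> legal
(5,1): flips 1 -> legal
(5,2): flips 1 -> legal
(5,4): flips 1 -> legal
(5,5): flips 1 -> legal
(6,1): no bracket -> illegal
(6,3): flips 1 -> legal
(6,4): no bracket -> illegal
(7,1): no bracket -> illegal
(7,2): no bracket -> illegal
(7,3): no bracket -> illegal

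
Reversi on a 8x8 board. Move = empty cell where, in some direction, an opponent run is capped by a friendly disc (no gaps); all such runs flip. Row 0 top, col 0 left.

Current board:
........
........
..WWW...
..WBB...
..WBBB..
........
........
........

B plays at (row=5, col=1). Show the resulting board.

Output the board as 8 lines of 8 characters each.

Place B at (5,1); scan 8 dirs for brackets.
Dir NW: first cell '.' (not opp) -> no flip
Dir N: first cell '.' (not opp) -> no flip
Dir NE: opp run (4,2) capped by B -> flip
Dir W: first cell '.' (not opp) -> no flip
Dir E: first cell '.' (not opp) -> no flip
Dir SW: first cell '.' (not opp) -> no flip
Dir S: first cell '.' (not opp) -> no flip
Dir SE: first cell '.' (not opp) -> no flip
All flips: (4,2)

Answer: ........
........
..WWW...
..WBB...
..BBBB..
.B......
........
........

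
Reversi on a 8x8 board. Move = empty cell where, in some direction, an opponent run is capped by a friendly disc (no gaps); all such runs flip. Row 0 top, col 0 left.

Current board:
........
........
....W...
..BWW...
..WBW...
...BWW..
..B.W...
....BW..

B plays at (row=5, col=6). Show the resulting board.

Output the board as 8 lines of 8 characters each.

Answer: ........
........
....W...
..BWW...
..WBW...
...BBBB.
..B.W...
....BW..

Derivation:
Place B at (5,6); scan 8 dirs for brackets.
Dir NW: first cell '.' (not opp) -> no flip
Dir N: first cell '.' (not opp) -> no flip
Dir NE: first cell '.' (not opp) -> no flip
Dir W: opp run (5,5) (5,4) capped by B -> flip
Dir E: first cell '.' (not opp) -> no flip
Dir SW: first cell '.' (not opp) -> no flip
Dir S: first cell '.' (not opp) -> no flip
Dir SE: first cell '.' (not opp) -> no flip
All flips: (5,4) (5,5)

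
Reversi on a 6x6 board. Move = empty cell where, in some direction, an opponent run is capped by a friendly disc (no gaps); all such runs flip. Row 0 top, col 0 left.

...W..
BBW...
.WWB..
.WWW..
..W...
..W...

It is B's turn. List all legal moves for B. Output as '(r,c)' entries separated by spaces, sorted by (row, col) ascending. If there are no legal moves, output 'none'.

Answer: (0,1) (1,3) (2,0) (4,1) (4,3) (4,4)

Derivation:
(0,1): flips 1 -> legal
(0,2): no bracket -> illegal
(0,4): no bracket -> illegal
(1,3): flips 1 -> legal
(1,4): no bracket -> illegal
(2,0): flips 2 -> legal
(2,4): no bracket -> illegal
(3,0): no bracket -> illegal
(3,4): no bracket -> illegal
(4,0): no bracket -> illegal
(4,1): flips 3 -> legal
(4,3): flips 3 -> legal
(4,4): flips 2 -> legal
(5,1): no bracket -> illegal
(5,3): no bracket -> illegal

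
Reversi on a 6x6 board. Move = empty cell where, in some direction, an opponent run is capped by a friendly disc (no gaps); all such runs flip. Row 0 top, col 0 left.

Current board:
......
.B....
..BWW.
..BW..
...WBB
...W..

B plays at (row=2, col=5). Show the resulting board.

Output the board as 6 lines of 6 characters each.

Answer: ......
.B....
..BBBB
..BW..
...WBB
...W..

Derivation:
Place B at (2,5); scan 8 dirs for brackets.
Dir NW: first cell '.' (not opp) -> no flip
Dir N: first cell '.' (not opp) -> no flip
Dir NE: edge -> no flip
Dir W: opp run (2,4) (2,3) capped by B -> flip
Dir E: edge -> no flip
Dir SW: first cell '.' (not opp) -> no flip
Dir S: first cell '.' (not opp) -> no flip
Dir SE: edge -> no flip
All flips: (2,3) (2,4)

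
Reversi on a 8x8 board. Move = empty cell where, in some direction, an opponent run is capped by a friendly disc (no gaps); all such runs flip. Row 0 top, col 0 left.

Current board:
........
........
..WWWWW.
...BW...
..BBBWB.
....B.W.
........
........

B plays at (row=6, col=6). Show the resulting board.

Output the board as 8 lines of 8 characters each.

Place B at (6,6); scan 8 dirs for brackets.
Dir NW: first cell '.' (not opp) -> no flip
Dir N: opp run (5,6) capped by B -> flip
Dir NE: first cell '.' (not opp) -> no flip
Dir W: first cell '.' (not opp) -> no flip
Dir E: first cell '.' (not opp) -> no flip
Dir SW: first cell '.' (not opp) -> no flip
Dir S: first cell '.' (not opp) -> no flip
Dir SE: first cell '.' (not opp) -> no flip
All flips: (5,6)

Answer: ........
........
..WWWWW.
...BW...
..BBBWB.
....B.B.
......B.
........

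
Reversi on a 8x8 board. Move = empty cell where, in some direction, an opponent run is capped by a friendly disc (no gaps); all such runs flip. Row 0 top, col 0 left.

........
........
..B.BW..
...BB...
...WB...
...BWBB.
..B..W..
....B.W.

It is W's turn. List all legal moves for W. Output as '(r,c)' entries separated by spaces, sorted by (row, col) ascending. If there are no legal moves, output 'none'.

(1,1): no bracket -> illegal
(1,2): no bracket -> illegal
(1,3): no bracket -> illegal
(1,4): flips 3 -> legal
(1,5): no bracket -> illegal
(2,1): no bracket -> illegal
(2,3): flips 2 -> legal
(3,1): no bracket -> illegal
(3,2): no bracket -> illegal
(3,5): no bracket -> illegal
(4,2): no bracket -> illegal
(4,5): flips 2 -> legal
(4,6): no bracket -> illegal
(4,7): flips 1 -> legal
(5,1): no bracket -> illegal
(5,2): flips 1 -> legal
(5,7): flips 2 -> legal
(6,1): no bracket -> illegal
(6,3): flips 1 -> legal
(6,4): no bracket -> illegal
(6,6): no bracket -> illegal
(6,7): no bracket -> illegal
(7,1): no bracket -> illegal
(7,2): no bracket -> illegal
(7,3): no bracket -> illegal
(7,5): no bracket -> illegal

Answer: (1,4) (2,3) (4,5) (4,7) (5,2) (5,7) (6,3)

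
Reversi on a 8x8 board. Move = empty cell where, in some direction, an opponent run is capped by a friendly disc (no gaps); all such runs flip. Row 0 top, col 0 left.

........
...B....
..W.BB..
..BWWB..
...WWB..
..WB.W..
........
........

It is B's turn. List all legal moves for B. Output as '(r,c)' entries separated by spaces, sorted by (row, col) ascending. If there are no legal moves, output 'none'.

(1,1): no bracket -> illegal
(1,2): flips 1 -> legal
(2,1): no bracket -> illegal
(2,3): flips 3 -> legal
(3,1): flips 1 -> legal
(4,1): no bracket -> illegal
(4,2): flips 3 -> legal
(4,6): no bracket -> illegal
(5,1): flips 1 -> legal
(5,4): flips 3 -> legal
(5,6): no bracket -> illegal
(6,1): flips 3 -> legal
(6,2): no bracket -> illegal
(6,3): no bracket -> illegal
(6,4): no bracket -> illegal
(6,5): flips 1 -> legal
(6,6): no bracket -> illegal

Answer: (1,2) (2,3) (3,1) (4,2) (5,1) (5,4) (6,1) (6,5)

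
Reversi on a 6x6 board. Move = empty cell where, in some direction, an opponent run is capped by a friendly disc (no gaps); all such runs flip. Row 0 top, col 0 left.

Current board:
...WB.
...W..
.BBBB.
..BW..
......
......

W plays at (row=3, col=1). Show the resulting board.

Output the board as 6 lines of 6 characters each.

Answer: ...WB.
...W..
.BWBB.
.WWW..
......
......

Derivation:
Place W at (3,1); scan 8 dirs for brackets.
Dir NW: first cell '.' (not opp) -> no flip
Dir N: opp run (2,1), next='.' -> no flip
Dir NE: opp run (2,2) capped by W -> flip
Dir W: first cell '.' (not opp) -> no flip
Dir E: opp run (3,2) capped by W -> flip
Dir SW: first cell '.' (not opp) -> no flip
Dir S: first cell '.' (not opp) -> no flip
Dir SE: first cell '.' (not opp) -> no flip
All flips: (2,2) (3,2)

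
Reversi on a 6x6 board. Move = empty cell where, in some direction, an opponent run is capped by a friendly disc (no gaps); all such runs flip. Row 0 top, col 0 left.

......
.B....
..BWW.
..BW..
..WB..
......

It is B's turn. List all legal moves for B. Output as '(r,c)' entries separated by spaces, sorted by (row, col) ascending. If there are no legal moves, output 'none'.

(1,2): no bracket -> illegal
(1,3): flips 2 -> legal
(1,4): flips 1 -> legal
(1,5): no bracket -> illegal
(2,5): flips 2 -> legal
(3,1): no bracket -> illegal
(3,4): flips 1 -> legal
(3,5): no bracket -> illegal
(4,1): flips 1 -> legal
(4,4): flips 1 -> legal
(5,1): no bracket -> illegal
(5,2): flips 1 -> legal
(5,3): no bracket -> illegal

Answer: (1,3) (1,4) (2,5) (3,4) (4,1) (4,4) (5,2)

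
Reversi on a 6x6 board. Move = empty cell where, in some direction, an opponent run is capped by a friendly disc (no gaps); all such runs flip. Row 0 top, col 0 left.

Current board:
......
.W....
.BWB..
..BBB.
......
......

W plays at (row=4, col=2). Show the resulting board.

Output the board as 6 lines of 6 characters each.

Answer: ......
.W....
.BWB..
..WBB.
..W...
......

Derivation:
Place W at (4,2); scan 8 dirs for brackets.
Dir NW: first cell '.' (not opp) -> no flip
Dir N: opp run (3,2) capped by W -> flip
Dir NE: opp run (3,3), next='.' -> no flip
Dir W: first cell '.' (not opp) -> no flip
Dir E: first cell '.' (not opp) -> no flip
Dir SW: first cell '.' (not opp) -> no flip
Dir S: first cell '.' (not opp) -> no flip
Dir SE: first cell '.' (not opp) -> no flip
All flips: (3,2)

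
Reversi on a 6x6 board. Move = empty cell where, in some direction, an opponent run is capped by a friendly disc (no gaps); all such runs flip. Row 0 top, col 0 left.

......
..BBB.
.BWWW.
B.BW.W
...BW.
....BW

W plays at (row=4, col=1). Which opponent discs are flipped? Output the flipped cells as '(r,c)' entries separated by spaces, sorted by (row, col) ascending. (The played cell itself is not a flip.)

Dir NW: opp run (3,0), next=edge -> no flip
Dir N: first cell '.' (not opp) -> no flip
Dir NE: opp run (3,2) capped by W -> flip
Dir W: first cell '.' (not opp) -> no flip
Dir E: first cell '.' (not opp) -> no flip
Dir SW: first cell '.' (not opp) -> no flip
Dir S: first cell '.' (not opp) -> no flip
Dir SE: first cell '.' (not opp) -> no flip

Answer: (3,2)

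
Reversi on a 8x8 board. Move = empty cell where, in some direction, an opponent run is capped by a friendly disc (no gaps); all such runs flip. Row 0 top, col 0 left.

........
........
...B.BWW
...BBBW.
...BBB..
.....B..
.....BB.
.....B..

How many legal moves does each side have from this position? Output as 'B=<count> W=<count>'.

-- B to move --
(1,5): no bracket -> illegal
(1,6): no bracket -> illegal
(1,7): flips 1 -> legal
(3,7): flips 1 -> legal
(4,6): no bracket -> illegal
(4,7): flips 1 -> legal
B mobility = 3
-- W to move --
(1,2): no bracket -> illegal
(1,3): no bracket -> illegal
(1,4): flips 1 -> legal
(1,5): no bracket -> illegal
(1,6): no bracket -> illegal
(2,2): no bracket -> illegal
(2,4): flips 1 -> legal
(3,2): flips 3 -> legal
(4,2): no bracket -> illegal
(4,6): no bracket -> illegal
(5,2): no bracket -> illegal
(5,3): flips 2 -> legal
(5,4): flips 1 -> legal
(5,6): no bracket -> illegal
(5,7): no bracket -> illegal
(6,4): no bracket -> illegal
(6,7): no bracket -> illegal
(7,4): no bracket -> illegal
(7,6): no bracket -> illegal
(7,7): no bracket -> illegal
W mobility = 5

Answer: B=3 W=5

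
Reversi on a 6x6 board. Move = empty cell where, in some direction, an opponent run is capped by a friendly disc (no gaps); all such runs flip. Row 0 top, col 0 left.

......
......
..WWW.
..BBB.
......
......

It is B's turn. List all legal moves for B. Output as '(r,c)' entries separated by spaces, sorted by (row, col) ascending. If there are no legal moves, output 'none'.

(1,1): flips 1 -> legal
(1,2): flips 2 -> legal
(1,3): flips 1 -> legal
(1,4): flips 2 -> legal
(1,5): flips 1 -> legal
(2,1): no bracket -> illegal
(2,5): no bracket -> illegal
(3,1): no bracket -> illegal
(3,5): no bracket -> illegal

Answer: (1,1) (1,2) (1,3) (1,4) (1,5)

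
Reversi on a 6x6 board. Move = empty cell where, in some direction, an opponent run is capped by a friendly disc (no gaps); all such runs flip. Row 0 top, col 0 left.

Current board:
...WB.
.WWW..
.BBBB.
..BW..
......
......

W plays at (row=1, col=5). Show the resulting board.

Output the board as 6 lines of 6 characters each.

Place W at (1,5); scan 8 dirs for brackets.
Dir NW: opp run (0,4), next=edge -> no flip
Dir N: first cell '.' (not opp) -> no flip
Dir NE: edge -> no flip
Dir W: first cell '.' (not opp) -> no flip
Dir E: edge -> no flip
Dir SW: opp run (2,4) capped by W -> flip
Dir S: first cell '.' (not opp) -> no flip
Dir SE: edge -> no flip
All flips: (2,4)

Answer: ...WB.
.WWW.W
.BBBW.
..BW..
......
......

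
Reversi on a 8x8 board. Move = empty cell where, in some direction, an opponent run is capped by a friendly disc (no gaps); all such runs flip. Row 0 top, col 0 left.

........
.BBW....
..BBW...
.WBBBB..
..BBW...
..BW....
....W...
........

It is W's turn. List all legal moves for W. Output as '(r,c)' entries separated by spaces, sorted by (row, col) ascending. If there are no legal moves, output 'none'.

(0,0): flips 3 -> legal
(0,1): no bracket -> illegal
(0,2): no bracket -> illegal
(0,3): no bracket -> illegal
(1,0): flips 2 -> legal
(1,4): no bracket -> illegal
(2,0): no bracket -> illegal
(2,1): flips 2 -> legal
(2,5): no bracket -> illegal
(2,6): flips 1 -> legal
(3,6): flips 4 -> legal
(4,1): flips 2 -> legal
(4,5): no bracket -> illegal
(4,6): flips 1 -> legal
(5,1): flips 3 -> legal
(5,4): no bracket -> illegal
(6,1): no bracket -> illegal
(6,2): no bracket -> illegal
(6,3): no bracket -> illegal

Answer: (0,0) (1,0) (2,1) (2,6) (3,6) (4,1) (4,6) (5,1)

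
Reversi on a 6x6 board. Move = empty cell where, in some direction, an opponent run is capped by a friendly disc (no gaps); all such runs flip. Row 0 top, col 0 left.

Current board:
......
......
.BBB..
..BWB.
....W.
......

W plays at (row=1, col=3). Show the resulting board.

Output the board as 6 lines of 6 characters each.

Answer: ......
...W..
.BBW..
..BWB.
....W.
......

Derivation:
Place W at (1,3); scan 8 dirs for brackets.
Dir NW: first cell '.' (not opp) -> no flip
Dir N: first cell '.' (not opp) -> no flip
Dir NE: first cell '.' (not opp) -> no flip
Dir W: first cell '.' (not opp) -> no flip
Dir E: first cell '.' (not opp) -> no flip
Dir SW: opp run (2,2), next='.' -> no flip
Dir S: opp run (2,3) capped by W -> flip
Dir SE: first cell '.' (not opp) -> no flip
All flips: (2,3)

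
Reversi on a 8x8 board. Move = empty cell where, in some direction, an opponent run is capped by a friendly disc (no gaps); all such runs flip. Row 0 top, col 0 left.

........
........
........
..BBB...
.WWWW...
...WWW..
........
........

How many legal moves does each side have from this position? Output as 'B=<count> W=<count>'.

-- B to move --
(3,0): no bracket -> illegal
(3,1): no bracket -> illegal
(3,5): no bracket -> illegal
(4,0): no bracket -> illegal
(4,5): no bracket -> illegal
(4,6): no bracket -> illegal
(5,0): flips 1 -> legal
(5,1): flips 1 -> legal
(5,2): flips 2 -> legal
(5,6): no bracket -> illegal
(6,2): no bracket -> illegal
(6,3): flips 2 -> legal
(6,4): flips 2 -> legal
(6,5): flips 2 -> legal
(6,6): flips 2 -> legal
B mobility = 7
-- W to move --
(2,1): flips 1 -> legal
(2,2): flips 2 -> legal
(2,3): flips 2 -> legal
(2,4): flips 2 -> legal
(2,5): flips 1 -> legal
(3,1): no bracket -> illegal
(3,5): no bracket -> illegal
(4,5): no bracket -> illegal
W mobility = 5

Answer: B=7 W=5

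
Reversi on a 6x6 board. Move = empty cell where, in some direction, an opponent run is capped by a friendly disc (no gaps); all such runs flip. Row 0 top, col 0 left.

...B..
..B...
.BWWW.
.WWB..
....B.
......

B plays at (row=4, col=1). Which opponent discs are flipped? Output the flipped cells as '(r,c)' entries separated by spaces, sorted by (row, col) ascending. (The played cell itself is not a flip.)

Dir NW: first cell '.' (not opp) -> no flip
Dir N: opp run (3,1) capped by B -> flip
Dir NE: opp run (3,2) (2,3), next='.' -> no flip
Dir W: first cell '.' (not opp) -> no flip
Dir E: first cell '.' (not opp) -> no flip
Dir SW: first cell '.' (not opp) -> no flip
Dir S: first cell '.' (not opp) -> no flip
Dir SE: first cell '.' (not opp) -> no flip

Answer: (3,1)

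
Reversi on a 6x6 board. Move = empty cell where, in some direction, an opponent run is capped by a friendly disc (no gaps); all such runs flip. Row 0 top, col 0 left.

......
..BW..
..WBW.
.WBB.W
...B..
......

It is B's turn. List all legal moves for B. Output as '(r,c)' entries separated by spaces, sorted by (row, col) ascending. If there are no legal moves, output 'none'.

(0,2): no bracket -> illegal
(0,3): flips 1 -> legal
(0,4): no bracket -> illegal
(1,1): flips 1 -> legal
(1,4): flips 1 -> legal
(1,5): flips 1 -> legal
(2,0): no bracket -> illegal
(2,1): flips 1 -> legal
(2,5): flips 1 -> legal
(3,0): flips 1 -> legal
(3,4): no bracket -> illegal
(4,0): no bracket -> illegal
(4,1): no bracket -> illegal
(4,2): no bracket -> illegal
(4,4): no bracket -> illegal
(4,5): no bracket -> illegal

Answer: (0,3) (1,1) (1,4) (1,5) (2,1) (2,5) (3,0)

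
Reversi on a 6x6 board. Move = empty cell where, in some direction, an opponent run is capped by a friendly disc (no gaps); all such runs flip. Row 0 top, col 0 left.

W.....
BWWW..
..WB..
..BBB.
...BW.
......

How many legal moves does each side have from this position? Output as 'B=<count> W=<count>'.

Answer: B=8 W=5

Derivation:
-- B to move --
(0,1): flips 1 -> legal
(0,2): flips 2 -> legal
(0,3): flips 1 -> legal
(0,4): no bracket -> illegal
(1,4): flips 3 -> legal
(2,0): no bracket -> illegal
(2,1): flips 1 -> legal
(2,4): no bracket -> illegal
(3,1): no bracket -> illegal
(3,5): no bracket -> illegal
(4,5): flips 1 -> legal
(5,3): no bracket -> illegal
(5,4): flips 1 -> legal
(5,5): flips 1 -> legal
B mobility = 8
-- W to move --
(0,1): no bracket -> illegal
(1,4): no bracket -> illegal
(2,0): flips 1 -> legal
(2,1): no bracket -> illegal
(2,4): flips 2 -> legal
(2,5): no bracket -> illegal
(3,1): no bracket -> illegal
(3,5): no bracket -> illegal
(4,1): no bracket -> illegal
(4,2): flips 2 -> legal
(4,5): flips 2 -> legal
(5,2): no bracket -> illegal
(5,3): flips 3 -> legal
(5,4): no bracket -> illegal
W mobility = 5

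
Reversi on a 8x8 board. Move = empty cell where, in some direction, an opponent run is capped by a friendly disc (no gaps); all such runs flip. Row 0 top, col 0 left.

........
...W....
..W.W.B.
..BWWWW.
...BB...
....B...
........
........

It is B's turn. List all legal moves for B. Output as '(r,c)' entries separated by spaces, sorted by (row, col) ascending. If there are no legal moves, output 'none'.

Answer: (1,1) (1,2) (1,4) (2,3) (2,5) (3,7) (4,6)

Derivation:
(0,2): no bracket -> illegal
(0,3): no bracket -> illegal
(0,4): no bracket -> illegal
(1,1): flips 2 -> legal
(1,2): flips 1 -> legal
(1,4): flips 2 -> legal
(1,5): no bracket -> illegal
(2,1): no bracket -> illegal
(2,3): flips 1 -> legal
(2,5): flips 1 -> legal
(2,7): no bracket -> illegal
(3,1): no bracket -> illegal
(3,7): flips 4 -> legal
(4,2): no bracket -> illegal
(4,5): no bracket -> illegal
(4,6): flips 1 -> legal
(4,7): no bracket -> illegal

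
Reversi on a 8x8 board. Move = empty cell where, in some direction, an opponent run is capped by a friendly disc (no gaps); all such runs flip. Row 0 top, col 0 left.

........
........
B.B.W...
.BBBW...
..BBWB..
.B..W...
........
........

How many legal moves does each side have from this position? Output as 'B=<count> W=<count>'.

-- B to move --
(1,3): no bracket -> illegal
(1,4): no bracket -> illegal
(1,5): flips 1 -> legal
(2,3): flips 1 -> legal
(2,5): flips 1 -> legal
(3,5): flips 1 -> legal
(5,3): no bracket -> illegal
(5,5): flips 1 -> legal
(6,3): flips 1 -> legal
(6,4): no bracket -> illegal
(6,5): flips 1 -> legal
B mobility = 7
-- W to move --
(1,0): no bracket -> illegal
(1,1): flips 2 -> legal
(1,2): no bracket -> illegal
(1,3): no bracket -> illegal
(2,1): flips 2 -> legal
(2,3): no bracket -> illegal
(3,0): flips 3 -> legal
(3,5): no bracket -> illegal
(3,6): flips 1 -> legal
(4,0): no bracket -> illegal
(4,1): flips 2 -> legal
(4,6): flips 1 -> legal
(5,0): no bracket -> illegal
(5,2): flips 1 -> legal
(5,3): no bracket -> illegal
(5,5): no bracket -> illegal
(5,6): flips 1 -> legal
(6,0): flips 3 -> legal
(6,1): no bracket -> illegal
(6,2): no bracket -> illegal
W mobility = 9

Answer: B=7 W=9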